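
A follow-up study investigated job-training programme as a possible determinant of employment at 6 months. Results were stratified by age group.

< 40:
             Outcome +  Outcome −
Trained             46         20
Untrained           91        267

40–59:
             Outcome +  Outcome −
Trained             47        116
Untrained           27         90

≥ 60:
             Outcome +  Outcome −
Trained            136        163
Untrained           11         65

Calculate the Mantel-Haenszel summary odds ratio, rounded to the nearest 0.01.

OR_MH = Σ(aᵢdᵢ/nᵢ) / Σ(bᵢcᵢ/nᵢ), where nᵢ is the stratum total.
Stratum 1 (< 40): n = 424; a·d/n = 46·267/424 = 28.9670; b·c/n = 20·91/424 = 4.2925
Stratum 2 (40–59): n = 280; a·d/n = 47·90/280 = 15.1071; b·c/n = 116·27/280 = 11.1857
Stratum 3 (≥ 60): n = 375; a·d/n = 136·65/375 = 23.5733; b·c/n = 163·11/375 = 4.7813
OR_MH = (28.9670 + 15.1071 + 23.5733) / (4.2925 + 11.1857 + 4.7813) = 67.6475 / 20.2595 = 3.33905

3.34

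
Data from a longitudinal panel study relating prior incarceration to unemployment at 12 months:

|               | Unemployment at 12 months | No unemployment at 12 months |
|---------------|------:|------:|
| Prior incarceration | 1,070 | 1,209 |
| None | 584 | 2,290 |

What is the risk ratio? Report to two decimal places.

Cells: a = 1070, b = 1209, c = 584, d = 2290.
Risk in exposed = 1070/2279 = 0.46950; risk in unexposed = 584/2874 = 0.20320.
RR = 0.46950 / 0.20320 = 2.31054
The risk among the exposed is 2.31 times that among the unexposed.

2.31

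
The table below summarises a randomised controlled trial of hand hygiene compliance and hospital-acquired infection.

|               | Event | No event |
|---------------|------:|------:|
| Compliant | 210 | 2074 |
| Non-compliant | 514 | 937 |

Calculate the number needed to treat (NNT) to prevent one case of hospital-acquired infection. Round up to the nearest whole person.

4

Risk in treated group = 210/2284 = 0.09194; risk in control = 514/1451 = 0.35424.
Absolute risk reduction = 0.35424 − 0.09194 = 0.26229
NNT = 1 / ARR = 1 / 0.26229 = 3.813 → round up → 4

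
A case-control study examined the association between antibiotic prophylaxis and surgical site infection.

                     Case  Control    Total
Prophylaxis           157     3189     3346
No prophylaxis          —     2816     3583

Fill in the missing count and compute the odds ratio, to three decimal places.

The missing cell is in the unexposed row: 3583 − 2816 = 767.
So a = 157, b = 3189, c = 767, d = 2816.
OR = (a·d)/(b·c) = (157 × 2816) / (3189 × 767) = 442112 / 2445963 = 0.18075

0.181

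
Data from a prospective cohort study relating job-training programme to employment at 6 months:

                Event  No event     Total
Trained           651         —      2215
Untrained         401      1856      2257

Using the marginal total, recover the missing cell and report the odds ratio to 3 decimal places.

The missing cell is in the exposed row: 2215 − 651 = 1564.
So a = 651, b = 1564, c = 401, d = 1856.
OR = (a·d)/(b·c) = (651 × 1856) / (1564 × 401) = 1208256 / 627164 = 1.92654

1.927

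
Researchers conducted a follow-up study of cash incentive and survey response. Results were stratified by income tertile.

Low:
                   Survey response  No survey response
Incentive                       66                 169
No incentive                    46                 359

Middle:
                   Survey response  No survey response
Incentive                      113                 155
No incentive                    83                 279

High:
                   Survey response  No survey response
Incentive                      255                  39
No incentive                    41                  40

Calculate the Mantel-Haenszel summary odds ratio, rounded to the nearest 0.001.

3.102

OR_MH = Σ(aᵢdᵢ/nᵢ) / Σ(bᵢcᵢ/nᵢ), where nᵢ is the stratum total.
Stratum 1 (Low): n = 640; a·d/n = 66·359/640 = 37.0219; b·c/n = 169·46/640 = 12.1469
Stratum 2 (Middle): n = 630; a·d/n = 113·279/630 = 50.0429; b·c/n = 155·83/630 = 20.4206
Stratum 3 (High): n = 375; a·d/n = 255·40/375 = 27.2000; b·c/n = 39·41/375 = 4.2640
OR_MH = (37.0219 + 50.0429 + 27.2000) / (12.1469 + 20.4206 + 4.2640) = 114.2647 / 36.8315 = 3.10236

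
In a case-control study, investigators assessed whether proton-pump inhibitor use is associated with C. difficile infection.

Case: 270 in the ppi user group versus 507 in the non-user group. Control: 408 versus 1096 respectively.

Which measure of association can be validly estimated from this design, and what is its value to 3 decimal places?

1.431

From the description: a = 270, b = 408, c = 507, d = 1096.
This is a case-control study: participants were sampled on outcome status, so risks in the source population cannot be estimated directly — relative risk is not valid here. The odds ratio is the appropriate measure.
OR = (a·d)/(b·c) = (270 × 1096) / (408 × 507) = 295920 / 206856 = 1.43056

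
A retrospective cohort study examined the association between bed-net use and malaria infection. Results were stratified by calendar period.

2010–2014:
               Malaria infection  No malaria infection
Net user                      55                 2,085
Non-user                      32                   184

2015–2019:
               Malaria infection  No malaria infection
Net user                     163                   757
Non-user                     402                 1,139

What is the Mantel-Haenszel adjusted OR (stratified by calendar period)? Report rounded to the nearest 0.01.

0.52

OR_MH = Σ(aᵢdᵢ/nᵢ) / Σ(bᵢcᵢ/nᵢ), where nᵢ is the stratum total.
Stratum 1 (2010–2014): n = 2356; a·d/n = 55·184/2356 = 4.2954; b·c/n = 2085·32/2356 = 28.3192
Stratum 2 (2015–2019): n = 2461; a·d/n = 163·1139/2461 = 75.4397; b·c/n = 757·402/2461 = 123.6546
OR_MH = (4.2954 + 75.4397) / (28.3192 + 123.6546) = 79.7351 / 151.9738 = 0.52466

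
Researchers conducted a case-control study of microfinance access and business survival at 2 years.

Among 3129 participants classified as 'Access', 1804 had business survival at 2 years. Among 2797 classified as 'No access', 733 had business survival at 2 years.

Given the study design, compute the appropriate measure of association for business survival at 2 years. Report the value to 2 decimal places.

3.83

From the description: a = 1804, b = 1325, c = 733, d = 2064.
This is a case-control study: participants were sampled on outcome status, so risks in the source population cannot be estimated directly — relative risk is not valid here. The odds ratio is the appropriate measure.
OR = (a·d)/(b·c) = (1804 × 2064) / (1325 × 733) = 3723456 / 971225 = 3.83377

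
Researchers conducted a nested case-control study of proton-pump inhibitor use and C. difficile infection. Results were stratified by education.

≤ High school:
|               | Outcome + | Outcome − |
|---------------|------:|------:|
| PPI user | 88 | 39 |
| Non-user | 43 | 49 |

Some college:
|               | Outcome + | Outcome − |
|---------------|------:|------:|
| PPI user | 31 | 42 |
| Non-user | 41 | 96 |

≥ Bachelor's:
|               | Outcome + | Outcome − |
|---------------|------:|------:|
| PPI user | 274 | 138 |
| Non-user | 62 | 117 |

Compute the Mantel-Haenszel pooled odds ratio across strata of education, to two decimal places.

OR_MH = Σ(aᵢdᵢ/nᵢ) / Σ(bᵢcᵢ/nᵢ), where nᵢ is the stratum total.
Stratum 1 (≤ High school): n = 219; a·d/n = 88·49/219 = 19.6895; b·c/n = 39·43/219 = 7.6575
Stratum 2 (Some college): n = 210; a·d/n = 31·96/210 = 14.1714; b·c/n = 42·41/210 = 8.2000
Stratum 3 (≥ Bachelor's): n = 591; a·d/n = 274·117/591 = 54.2437; b·c/n = 138·62/591 = 14.4772
OR_MH = (19.6895 + 14.1714 + 54.2437) / (7.6575 + 8.2000 + 14.4772) = 88.1046 / 30.3347 = 2.90442

2.90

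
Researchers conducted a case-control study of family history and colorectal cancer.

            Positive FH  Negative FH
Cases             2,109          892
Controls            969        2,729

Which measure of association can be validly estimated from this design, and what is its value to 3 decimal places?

6.659

Reading the table with exposure as columns: a = 2109 (Positive FH, case), b = 969 (Positive FH, non-case), c = 892 (Negative FH, case), d = 2729.
This is a case-control study: participants were sampled on outcome status, so risks in the source population cannot be estimated directly — relative risk is not valid here. The odds ratio is the appropriate measure.
OR = (a·d)/(b·c) = (2109 × 2729) / (969 × 892) = 5755461 / 864348 = 6.65873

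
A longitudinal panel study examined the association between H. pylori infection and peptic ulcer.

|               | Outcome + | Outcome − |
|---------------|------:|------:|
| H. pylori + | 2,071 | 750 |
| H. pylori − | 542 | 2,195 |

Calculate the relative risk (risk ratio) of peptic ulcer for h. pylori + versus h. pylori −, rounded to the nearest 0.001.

3.707

Cells: a = 2071, b = 750, c = 542, d = 2195.
Risk in exposed = 2071/2821 = 0.73414; risk in unexposed = 542/2737 = 0.19803.
RR = 0.73414 / 0.19803 = 3.70726
The risk among the exposed is 3.71 times that among the unexposed.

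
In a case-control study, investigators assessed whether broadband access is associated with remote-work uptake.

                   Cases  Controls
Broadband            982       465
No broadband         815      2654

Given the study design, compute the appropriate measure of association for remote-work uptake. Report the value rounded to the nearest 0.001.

6.877

Cells: a = 982, b = 465, c = 815, d = 2654.
This is a case-control study: participants were sampled on outcome status, so risks in the source population cannot be estimated directly — relative risk is not valid here. The odds ratio is the appropriate measure.
OR = (a·d)/(b·c) = (982 × 2654) / (465 × 815) = 2606228 / 378975 = 6.87704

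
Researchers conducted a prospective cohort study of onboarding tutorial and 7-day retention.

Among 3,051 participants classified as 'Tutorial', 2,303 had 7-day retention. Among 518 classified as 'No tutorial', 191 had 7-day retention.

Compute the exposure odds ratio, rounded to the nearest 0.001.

5.271

From the description: a = 2303, b = 748, c = 191, d = 327.
OR = (a·d)/(b·c) = (2303 × 327) / (748 × 191) = 753081 / 142868 = 5.27117
The odds of 7-day retention are about 5.27 times as high in the tutorial group.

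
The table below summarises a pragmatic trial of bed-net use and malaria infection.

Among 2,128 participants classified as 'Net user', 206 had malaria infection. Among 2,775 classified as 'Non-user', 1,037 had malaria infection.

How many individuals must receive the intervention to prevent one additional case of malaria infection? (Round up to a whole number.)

Risk in treated group = 206/2128 = 0.09680; risk in control = 1037/2775 = 0.37369.
Absolute risk reduction = 0.37369 − 0.09680 = 0.27689
NNT = 1 / ARR = 1 / 0.27689 = 3.612 → round up → 4

4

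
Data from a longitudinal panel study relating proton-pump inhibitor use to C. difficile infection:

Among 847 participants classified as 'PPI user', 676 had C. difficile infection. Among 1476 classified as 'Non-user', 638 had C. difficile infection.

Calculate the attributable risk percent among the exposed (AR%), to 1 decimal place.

From the description: a = 676, b = 171, c = 638, d = 838.
Risk in exposed = 676/847 = 0.79811; risk in unexposed = 638/1476 = 0.43225.
RR = 0.79811/0.43225 = 1.84641
AR% = (RR − 1)/RR × 100 = (1.84641 − 1)/1.84641 × 100 = 45.8410%

45.8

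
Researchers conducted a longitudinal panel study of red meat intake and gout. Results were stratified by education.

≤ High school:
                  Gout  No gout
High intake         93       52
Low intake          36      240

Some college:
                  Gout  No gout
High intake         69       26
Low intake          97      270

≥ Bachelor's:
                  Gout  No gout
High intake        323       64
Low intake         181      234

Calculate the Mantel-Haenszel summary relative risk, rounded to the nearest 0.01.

2.36

RR_MH = Σ(aᵢ·n₀ᵢ/nᵢ) / Σ(cᵢ·n₁ᵢ/nᵢ), with n₁ᵢ = aᵢ+bᵢ (exposed), n₀ᵢ = cᵢ+dᵢ (unexposed), nᵢ = n₁ᵢ+n₀ᵢ.
Stratum 1 (≤ High school): n₁ = 145, n₀ = 276, n = 421; a·n₀/n = 93·276/421 = 60.9691; c·n₁/n = 36·145/421 = 12.3990
Stratum 2 (Some college): n₁ = 95, n₀ = 367, n = 462; a·n₀/n = 69·367/462 = 54.8117; c·n₁/n = 97·95/462 = 19.9459
Stratum 3 (≥ Bachelor's): n₁ = 387, n₀ = 415, n = 802; a·n₀/n = 323·415/802 = 167.1384; c·n₁/n = 181·387/802 = 87.3404
RR_MH = (60.9691 + 54.8117 + 167.1384) / (12.3990 + 19.9459 + 87.3404) = 282.9192 / 119.6853 = 2.36386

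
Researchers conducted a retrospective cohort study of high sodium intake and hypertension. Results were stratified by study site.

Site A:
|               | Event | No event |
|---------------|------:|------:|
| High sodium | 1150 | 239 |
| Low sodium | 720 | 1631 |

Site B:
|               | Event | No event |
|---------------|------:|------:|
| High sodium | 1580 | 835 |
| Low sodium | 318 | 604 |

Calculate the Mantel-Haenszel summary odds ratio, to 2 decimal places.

OR_MH = Σ(aᵢdᵢ/nᵢ) / Σ(bᵢcᵢ/nᵢ), where nᵢ is the stratum total.
Stratum 1 (Site A): n = 3740; a·d/n = 1150·1631/3740 = 501.5107; b·c/n = 239·720/3740 = 46.0107
Stratum 2 (Site B): n = 3337; a·d/n = 1580·604/3337 = 285.9814; b·c/n = 835·318/3337 = 79.5715
OR_MH = (501.5107 + 285.9814) / (46.0107 + 79.5715) = 787.4921 / 125.5822 = 6.27073

6.27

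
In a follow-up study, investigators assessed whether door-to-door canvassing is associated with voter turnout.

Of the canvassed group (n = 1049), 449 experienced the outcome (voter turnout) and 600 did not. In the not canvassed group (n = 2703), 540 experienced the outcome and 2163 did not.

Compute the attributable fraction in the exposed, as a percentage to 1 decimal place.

53.3

From the description: a = 449, b = 600, c = 540, d = 2163.
Risk in exposed = 449/1049 = 0.42803; risk in unexposed = 540/2703 = 0.19978.
RR = 0.42803/0.19978 = 2.14251
AR% = (RR − 1)/RR × 100 = (2.14251 − 1)/2.14251 × 100 = 53.3258%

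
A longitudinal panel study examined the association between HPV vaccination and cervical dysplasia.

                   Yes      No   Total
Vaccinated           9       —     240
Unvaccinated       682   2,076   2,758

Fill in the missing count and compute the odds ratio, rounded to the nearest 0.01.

0.12

The missing cell is in the exposed row: 240 − 9 = 231.
So a = 9, b = 231, c = 682, d = 2076.
OR = (a·d)/(b·c) = (9 × 2076) / (231 × 682) = 18684 / 157542 = 0.11860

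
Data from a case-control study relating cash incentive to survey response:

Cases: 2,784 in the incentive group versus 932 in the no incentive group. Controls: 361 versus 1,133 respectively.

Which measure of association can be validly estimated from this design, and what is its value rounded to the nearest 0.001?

9.375

From the description: a = 2784, b = 361, c = 932, d = 1133.
This is a case-control study: participants were sampled on outcome status, so risks in the source population cannot be estimated directly — relative risk is not valid here. The odds ratio is the appropriate measure.
OR = (a·d)/(b·c) = (2784 × 1133) / (361 × 932) = 3154272 / 336452 = 9.37510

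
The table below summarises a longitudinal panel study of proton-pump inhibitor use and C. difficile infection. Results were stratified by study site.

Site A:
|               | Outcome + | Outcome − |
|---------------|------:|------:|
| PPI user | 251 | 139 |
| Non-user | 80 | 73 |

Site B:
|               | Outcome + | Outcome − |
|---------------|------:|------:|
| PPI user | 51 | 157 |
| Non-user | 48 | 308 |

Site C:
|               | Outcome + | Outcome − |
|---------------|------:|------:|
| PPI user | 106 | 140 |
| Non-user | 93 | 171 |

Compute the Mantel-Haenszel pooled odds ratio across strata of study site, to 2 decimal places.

1.64

OR_MH = Σ(aᵢdᵢ/nᵢ) / Σ(bᵢcᵢ/nᵢ), where nᵢ is the stratum total.
Stratum 1 (Site A): n = 543; a·d/n = 251·73/543 = 33.7440; b·c/n = 139·80/543 = 20.4788
Stratum 2 (Site B): n = 564; a·d/n = 51·308/564 = 27.8511; b·c/n = 157·48/564 = 13.3617
Stratum 3 (Site C): n = 510; a·d/n = 106·171/510 = 35.5412; b·c/n = 140·93/510 = 25.5294
OR_MH = (33.7440 + 27.8511 + 35.5412) / (20.4788 + 13.3617 + 25.5294) = 97.1363 / 59.3699 = 1.63612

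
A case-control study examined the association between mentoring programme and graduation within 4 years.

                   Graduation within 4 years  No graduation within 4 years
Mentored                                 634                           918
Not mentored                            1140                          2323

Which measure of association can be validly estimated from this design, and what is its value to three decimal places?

1.407

Cells: a = 634, b = 918, c = 1140, d = 2323.
This is a case-control study: participants were sampled on outcome status, so risks in the source population cannot be estimated directly — relative risk is not valid here. The odds ratio is the appropriate measure.
OR = (a·d)/(b·c) = (634 × 2323) / (918 × 1140) = 1472782 / 1046520 = 1.40731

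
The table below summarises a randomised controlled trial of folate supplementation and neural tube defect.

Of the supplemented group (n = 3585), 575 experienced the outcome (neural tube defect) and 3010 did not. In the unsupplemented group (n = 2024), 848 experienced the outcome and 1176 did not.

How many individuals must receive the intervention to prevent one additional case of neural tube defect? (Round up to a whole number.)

4

Risk in treated group = 575/3585 = 0.16039; risk in control = 848/2024 = 0.41897.
Absolute risk reduction = 0.41897 − 0.16039 = 0.25858
NNT = 1 / ARR = 1 / 0.25858 = 3.867 → round up → 4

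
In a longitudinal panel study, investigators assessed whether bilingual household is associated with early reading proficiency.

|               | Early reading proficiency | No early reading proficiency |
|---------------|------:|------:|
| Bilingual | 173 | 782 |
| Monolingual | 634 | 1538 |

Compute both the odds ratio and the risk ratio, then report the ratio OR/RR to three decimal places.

0.865

Cells: a = 173, b = 782, c = 634, d = 1538.
OR = (173·1538)/(782·634) = 266074/495788 = 0.53667
Risk in exposed = 173/955 = 0.18115; risk in unexposed = 634/2172 = 0.29190; RR = 0.62060
OR/RR = 0.53667 / 0.62060 = 0.86476
The outcome is not rare, so the OR lies further from 1 than the RR.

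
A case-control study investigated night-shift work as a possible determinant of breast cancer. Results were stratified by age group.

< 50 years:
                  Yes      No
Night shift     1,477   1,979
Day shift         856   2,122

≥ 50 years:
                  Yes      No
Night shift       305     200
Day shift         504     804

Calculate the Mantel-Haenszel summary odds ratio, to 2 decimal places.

OR_MH = Σ(aᵢdᵢ/nᵢ) / Σ(bᵢcᵢ/nᵢ), where nᵢ is the stratum total.
Stratum 1 (< 50 years): n = 6434; a·d/n = 1477·2122/6434 = 487.1299; b·c/n = 1979·856/6434 = 263.2925
Stratum 2 (≥ 50 years): n = 1813; a·d/n = 305·804/1813 = 135.2565; b·c/n = 200·504/1813 = 55.5985
OR_MH = (487.1299 + 135.2565) / (263.2925 + 55.5985) = 622.3864 / 318.8910 = 1.95172

1.95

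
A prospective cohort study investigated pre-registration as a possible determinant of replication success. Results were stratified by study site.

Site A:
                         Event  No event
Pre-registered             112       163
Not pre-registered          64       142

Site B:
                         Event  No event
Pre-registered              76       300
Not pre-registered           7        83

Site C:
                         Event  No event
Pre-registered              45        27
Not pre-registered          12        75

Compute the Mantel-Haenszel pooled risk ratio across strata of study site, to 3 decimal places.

1.831

RR_MH = Σ(aᵢ·n₀ᵢ/nᵢ) / Σ(cᵢ·n₁ᵢ/nᵢ), with n₁ᵢ = aᵢ+bᵢ (exposed), n₀ᵢ = cᵢ+dᵢ (unexposed), nᵢ = n₁ᵢ+n₀ᵢ.
Stratum 1 (Site A): n₁ = 275, n₀ = 206, n = 481; a·n₀/n = 112·206/481 = 47.9667; c·n₁/n = 64·275/481 = 36.5904
Stratum 2 (Site B): n₁ = 376, n₀ = 90, n = 466; a·n₀/n = 76·90/466 = 14.6781; c·n₁/n = 7·376/466 = 5.6481
Stratum 3 (Site C): n₁ = 72, n₀ = 87, n = 159; a·n₀/n = 45·87/159 = 24.6226; c·n₁/n = 12·72/159 = 5.4340
RR_MH = (47.9667 + 14.6781 + 24.6226) / (36.5904 + 5.6481 + 5.4340) = 87.2675 / 47.6725 = 1.83056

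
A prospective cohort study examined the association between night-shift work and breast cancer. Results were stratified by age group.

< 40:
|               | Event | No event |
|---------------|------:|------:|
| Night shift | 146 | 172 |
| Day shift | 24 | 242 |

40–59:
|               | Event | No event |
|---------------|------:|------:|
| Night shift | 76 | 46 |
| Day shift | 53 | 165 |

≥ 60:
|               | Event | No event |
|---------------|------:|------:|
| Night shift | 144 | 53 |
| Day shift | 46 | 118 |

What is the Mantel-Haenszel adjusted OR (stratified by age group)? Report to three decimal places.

6.881

OR_MH = Σ(aᵢdᵢ/nᵢ) / Σ(bᵢcᵢ/nᵢ), where nᵢ is the stratum total.
Stratum 1 (< 40): n = 584; a·d/n = 146·242/584 = 60.5000; b·c/n = 172·24/584 = 7.0685
Stratum 2 (40–59): n = 340; a·d/n = 76·165/340 = 36.8824; b·c/n = 46·53/340 = 7.1706
Stratum 3 (≥ 60): n = 361; a·d/n = 144·118/361 = 47.0693; b·c/n = 53·46/361 = 6.7535
OR_MH = (60.5000 + 36.8824 + 47.0693) / (7.0685 + 7.1706 + 6.7535) = 144.4516 / 20.9925 = 6.88109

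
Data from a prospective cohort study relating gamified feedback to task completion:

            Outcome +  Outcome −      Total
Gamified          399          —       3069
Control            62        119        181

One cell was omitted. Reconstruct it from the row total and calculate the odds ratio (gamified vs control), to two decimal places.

The missing cell is in the exposed row: 3069 − 399 = 2670.
So a = 399, b = 2670, c = 62, d = 119.
OR = (a·d)/(b·c) = (399 × 119) / (2670 × 62) = 47481 / 165540 = 0.28682

0.29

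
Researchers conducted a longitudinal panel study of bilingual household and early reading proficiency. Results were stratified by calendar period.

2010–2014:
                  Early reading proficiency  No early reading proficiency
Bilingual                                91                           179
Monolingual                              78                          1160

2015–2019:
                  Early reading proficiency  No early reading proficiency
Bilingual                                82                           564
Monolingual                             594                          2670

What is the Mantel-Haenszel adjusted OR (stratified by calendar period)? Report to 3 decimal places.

OR_MH = Σ(aᵢdᵢ/nᵢ) / Σ(bᵢcᵢ/nᵢ), where nᵢ is the stratum total.
Stratum 1 (2010–2014): n = 1508; a·d/n = 91·1160/1508 = 70.0000; b·c/n = 179·78/1508 = 9.2586
Stratum 2 (2015–2019): n = 3910; a·d/n = 82·2670/3910 = 55.9949; b·c/n = 564·594/3910 = 85.6818
OR_MH = (70.0000 + 55.9949) / (9.2586 + 85.6818) = 125.9949 / 94.9405 = 1.32709

1.327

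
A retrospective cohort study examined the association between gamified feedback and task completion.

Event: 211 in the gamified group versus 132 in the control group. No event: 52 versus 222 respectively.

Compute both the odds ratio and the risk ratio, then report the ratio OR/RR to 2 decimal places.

3.17

From the description: a = 211, b = 52, c = 132, d = 222.
OR = (211·222)/(52·132) = 46842/6864 = 6.82430
Risk in exposed = 211/263 = 0.80228; risk in unexposed = 132/354 = 0.37288; RR = 2.15157
OR/RR = 6.82430 / 2.15157 = 3.17177
The outcome is not rare, so the OR lies further from 1 than the RR.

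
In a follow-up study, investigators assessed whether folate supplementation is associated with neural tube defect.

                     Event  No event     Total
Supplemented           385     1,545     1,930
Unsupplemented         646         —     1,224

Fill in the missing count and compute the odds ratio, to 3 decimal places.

0.223

The missing cell is in the unexposed row: 1224 − 646 = 578.
So a = 385, b = 1545, c = 646, d = 578.
OR = (a·d)/(b·c) = (385 × 578) / (1545 × 646) = 222530 / 998070 = 0.22296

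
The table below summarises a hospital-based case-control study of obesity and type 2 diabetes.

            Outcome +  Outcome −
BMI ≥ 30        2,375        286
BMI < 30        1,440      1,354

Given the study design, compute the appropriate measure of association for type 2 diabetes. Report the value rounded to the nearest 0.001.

Cells: a = 2375, b = 286, c = 1440, d = 1354.
This is a hospital-based case-control study: participants were sampled on outcome status, so risks in the source population cannot be estimated directly — relative risk is not valid here. The odds ratio is the appropriate measure.
OR = (a·d)/(b·c) = (2375 × 1354) / (286 × 1440) = 3215750 / 411840 = 7.80825

7.808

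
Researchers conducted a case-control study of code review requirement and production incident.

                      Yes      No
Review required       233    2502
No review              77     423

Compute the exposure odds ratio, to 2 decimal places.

0.51

Cells: a = 233, b = 2502, c = 77, d = 423.
OR = (a·d)/(b·c) = (233 × 423) / (2502 × 77) = 98559 / 192654 = 0.51159
Exposure is associated with lower odds of production incident (OR = 0.51 < 1).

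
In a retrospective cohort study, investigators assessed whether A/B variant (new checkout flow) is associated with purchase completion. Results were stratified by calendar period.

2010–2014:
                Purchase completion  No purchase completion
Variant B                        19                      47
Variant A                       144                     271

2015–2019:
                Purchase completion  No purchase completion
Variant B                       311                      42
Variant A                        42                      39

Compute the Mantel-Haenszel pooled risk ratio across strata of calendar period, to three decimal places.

1.380

RR_MH = Σ(aᵢ·n₀ᵢ/nᵢ) / Σ(cᵢ·n₁ᵢ/nᵢ), with n₁ᵢ = aᵢ+bᵢ (exposed), n₀ᵢ = cᵢ+dᵢ (unexposed), nᵢ = n₁ᵢ+n₀ᵢ.
Stratum 1 (2010–2014): n₁ = 66, n₀ = 415, n = 481; a·n₀/n = 19·415/481 = 16.3929; c·n₁/n = 144·66/481 = 19.7588
Stratum 2 (2015–2019): n₁ = 353, n₀ = 81, n = 434; a·n₀/n = 311·81/434 = 58.0438; c·n₁/n = 42·353/434 = 34.1613
RR_MH = (16.3929 + 58.0438) / (19.7588 + 34.1613) = 74.4367 / 53.9201 = 1.38050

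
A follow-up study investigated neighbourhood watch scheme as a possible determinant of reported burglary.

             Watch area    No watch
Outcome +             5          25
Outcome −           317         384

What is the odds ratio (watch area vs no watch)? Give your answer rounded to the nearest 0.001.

Reading the table with exposure as columns: a = 5 (Watch area, case), b = 317 (Watch area, non-case), c = 25 (No watch, case), d = 384.
OR = (a·d)/(b·c) = (5 × 384) / (317 × 25) = 1920 / 7925 = 0.24227
Exposure is associated with lower odds of reported burglary (OR = 0.24 < 1).

0.242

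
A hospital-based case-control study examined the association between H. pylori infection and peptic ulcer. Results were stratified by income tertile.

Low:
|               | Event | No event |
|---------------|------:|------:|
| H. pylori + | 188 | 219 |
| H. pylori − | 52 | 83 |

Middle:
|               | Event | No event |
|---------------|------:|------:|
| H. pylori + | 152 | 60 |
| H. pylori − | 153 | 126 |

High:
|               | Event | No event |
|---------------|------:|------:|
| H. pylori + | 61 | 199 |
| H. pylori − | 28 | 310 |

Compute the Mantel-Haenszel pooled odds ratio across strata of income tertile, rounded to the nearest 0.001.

OR_MH = Σ(aᵢdᵢ/nᵢ) / Σ(bᵢcᵢ/nᵢ), where nᵢ is the stratum total.
Stratum 1 (Low): n = 542; a·d/n = 188·83/542 = 28.7897; b·c/n = 219·52/542 = 21.0111
Stratum 2 (Middle): n = 491; a·d/n = 152·126/491 = 39.0061; b·c/n = 60·153/491 = 18.6965
Stratum 3 (High): n = 598; a·d/n = 61·310/598 = 31.6221; b·c/n = 199·28/598 = 9.3177
OR_MH = (28.7897 + 39.0061 + 31.6221) / (21.0111 + 18.6965 + 9.3177) = 99.4179 / 49.0253 = 2.02789

2.028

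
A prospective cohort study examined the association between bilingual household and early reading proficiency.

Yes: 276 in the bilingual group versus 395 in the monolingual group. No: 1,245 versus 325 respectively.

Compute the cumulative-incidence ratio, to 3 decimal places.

From the description: a = 276, b = 1245, c = 395, d = 325.
Risk in exposed = 276/1521 = 0.18146; risk in unexposed = 395/720 = 0.54861.
RR = 0.18146 / 0.54861 = 0.33076
The risk is 67% lower among the exposed than among the unexposed.

0.331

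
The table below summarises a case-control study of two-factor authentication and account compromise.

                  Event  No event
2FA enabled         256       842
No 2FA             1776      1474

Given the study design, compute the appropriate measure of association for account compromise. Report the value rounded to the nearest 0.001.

Cells: a = 256, b = 842, c = 1776, d = 1474.
This is a case-control study: participants were sampled on outcome status, so risks in the source population cannot be estimated directly — relative risk is not valid here. The odds ratio is the appropriate measure.
OR = (a·d)/(b·c) = (256 × 1474) / (842 × 1776) = 377344 / 1495392 = 0.25234

0.252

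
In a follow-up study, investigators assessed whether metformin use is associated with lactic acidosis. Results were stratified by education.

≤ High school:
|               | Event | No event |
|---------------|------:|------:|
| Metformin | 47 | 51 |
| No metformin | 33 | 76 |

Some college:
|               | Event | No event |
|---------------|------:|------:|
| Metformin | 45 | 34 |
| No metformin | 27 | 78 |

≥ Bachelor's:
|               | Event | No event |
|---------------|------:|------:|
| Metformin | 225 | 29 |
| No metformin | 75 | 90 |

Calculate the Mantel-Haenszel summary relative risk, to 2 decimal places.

RR_MH = Σ(aᵢ·n₀ᵢ/nᵢ) / Σ(cᵢ·n₁ᵢ/nᵢ), with n₁ᵢ = aᵢ+bᵢ (exposed), n₀ᵢ = cᵢ+dᵢ (unexposed), nᵢ = n₁ᵢ+n₀ᵢ.
Stratum 1 (≤ High school): n₁ = 98, n₀ = 109, n = 207; a·n₀/n = 47·109/207 = 24.7488; c·n₁/n = 33·98/207 = 15.6232
Stratum 2 (Some college): n₁ = 79, n₀ = 105, n = 184; a·n₀/n = 45·105/184 = 25.6793; c·n₁/n = 27·79/184 = 11.5924
Stratum 3 (≥ Bachelor's): n₁ = 254, n₀ = 165, n = 419; a·n₀/n = 225·165/419 = 88.6038; c·n₁/n = 75·254/419 = 45.4654
RR_MH = (24.7488 + 25.6793 + 88.6038) / (15.6232 + 11.5924 + 45.4654) = 139.0320 / 72.6810 = 1.91291

1.91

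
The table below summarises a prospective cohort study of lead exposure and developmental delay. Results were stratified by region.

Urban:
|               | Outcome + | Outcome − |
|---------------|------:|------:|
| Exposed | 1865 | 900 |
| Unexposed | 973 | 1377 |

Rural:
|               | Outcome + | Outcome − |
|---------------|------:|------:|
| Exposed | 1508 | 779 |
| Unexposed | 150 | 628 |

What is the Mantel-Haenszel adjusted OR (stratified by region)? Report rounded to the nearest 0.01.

3.87

OR_MH = Σ(aᵢdᵢ/nᵢ) / Σ(bᵢcᵢ/nᵢ), where nᵢ is the stratum total.
Stratum 1 (Urban): n = 5115; a·d/n = 1865·1377/5115 = 502.0733; b·c/n = 900·973/5115 = 171.2023
Stratum 2 (Rural): n = 3065; a·d/n = 1508·628/3065 = 308.9801; b·c/n = 779·150/3065 = 38.1240
OR_MH = (502.0733 + 308.9801) / (171.2023 + 38.1240) = 811.0534 / 209.3263 = 3.87459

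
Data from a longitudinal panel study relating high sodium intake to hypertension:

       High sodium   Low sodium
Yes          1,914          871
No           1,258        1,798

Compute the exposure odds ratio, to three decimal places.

Reading the table with exposure as columns: a = 1914 (High sodium, case), b = 1258 (High sodium, non-case), c = 871 (Low sodium, case), d = 1798.
OR = (a·d)/(b·c) = (1914 × 1798) / (1258 × 871) = 3441372 / 1095718 = 3.14075
The odds of hypertension are about 3.14 times as high in the high sodium group.

3.141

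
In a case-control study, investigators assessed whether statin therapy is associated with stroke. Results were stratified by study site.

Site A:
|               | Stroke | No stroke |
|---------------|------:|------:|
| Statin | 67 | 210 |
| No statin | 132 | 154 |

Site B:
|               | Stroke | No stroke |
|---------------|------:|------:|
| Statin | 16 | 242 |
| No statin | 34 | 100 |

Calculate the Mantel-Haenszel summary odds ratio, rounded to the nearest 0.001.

OR_MH = Σ(aᵢdᵢ/nᵢ) / Σ(bᵢcᵢ/nᵢ), where nᵢ is the stratum total.
Stratum 1 (Site A): n = 563; a·d/n = 67·154/563 = 18.3268; b·c/n = 210·132/563 = 49.2362
Stratum 2 (Site B): n = 392; a·d/n = 16·100/392 = 4.0816; b·c/n = 242·34/392 = 20.9898
OR_MH = (18.3268 + 4.0816) / (49.2362 + 20.9898) = 22.4085 / 70.2260 = 0.31909

0.319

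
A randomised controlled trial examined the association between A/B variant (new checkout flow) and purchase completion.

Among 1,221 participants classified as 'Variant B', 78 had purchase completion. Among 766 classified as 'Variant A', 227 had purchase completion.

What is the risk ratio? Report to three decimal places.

From the description: a = 78, b = 1143, c = 227, d = 539.
Risk in exposed = 78/1221 = 0.06388; risk in unexposed = 227/766 = 0.29634.
RR = 0.06388 / 0.29634 = 0.21557
The risk is 78% lower among the exposed than among the unexposed.

0.216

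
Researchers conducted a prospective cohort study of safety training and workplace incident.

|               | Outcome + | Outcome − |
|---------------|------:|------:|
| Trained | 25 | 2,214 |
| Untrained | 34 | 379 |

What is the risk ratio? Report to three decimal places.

0.136

Cells: a = 25, b = 2214, c = 34, d = 379.
Risk in exposed = 25/2239 = 0.01117; risk in unexposed = 34/413 = 0.08232.
RR = 0.01117 / 0.08232 = 0.13563
The risk is 86% lower among the exposed than among the unexposed.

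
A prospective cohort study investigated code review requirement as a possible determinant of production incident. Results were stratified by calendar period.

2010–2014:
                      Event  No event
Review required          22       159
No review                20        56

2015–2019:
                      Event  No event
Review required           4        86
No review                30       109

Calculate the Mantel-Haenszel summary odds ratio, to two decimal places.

0.28

OR_MH = Σ(aᵢdᵢ/nᵢ) / Σ(bᵢcᵢ/nᵢ), where nᵢ is the stratum total.
Stratum 1 (2010–2014): n = 257; a·d/n = 22·56/257 = 4.7938; b·c/n = 159·20/257 = 12.3735
Stratum 2 (2015–2019): n = 229; a·d/n = 4·109/229 = 1.9039; b·c/n = 86·30/229 = 11.2664
OR_MH = (4.7938 + 1.9039) / (12.3735 + 11.2664) = 6.6977 / 23.6399 = 0.28332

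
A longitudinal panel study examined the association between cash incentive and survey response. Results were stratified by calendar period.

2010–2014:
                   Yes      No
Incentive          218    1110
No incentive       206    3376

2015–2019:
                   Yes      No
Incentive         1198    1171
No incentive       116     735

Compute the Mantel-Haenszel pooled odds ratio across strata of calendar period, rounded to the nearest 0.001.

4.770

OR_MH = Σ(aᵢdᵢ/nᵢ) / Σ(bᵢcᵢ/nᵢ), where nᵢ is the stratum total.
Stratum 1 (2010–2014): n = 4910; a·d/n = 218·3376/4910 = 149.8916; b·c/n = 1110·206/4910 = 46.5703
Stratum 2 (2015–2019): n = 3220; a·d/n = 1198·735/3220 = 273.4565; b·c/n = 1171·116/3220 = 42.1851
OR_MH = (149.8916 + 273.4565) / (46.5703 + 42.1851) = 423.3482 / 88.7554 = 4.76983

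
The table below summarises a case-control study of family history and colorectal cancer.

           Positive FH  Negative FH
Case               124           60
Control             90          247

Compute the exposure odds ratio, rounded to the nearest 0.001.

5.672

Reading the table with exposure as columns: a = 124 (Positive FH, case), b = 90 (Positive FH, non-case), c = 60 (Negative FH, case), d = 247.
OR = (a·d)/(b·c) = (124 × 247) / (90 × 60) = 30628 / 5400 = 5.67185
The odds of colorectal cancer are about 5.67 times as high in the positive fh group.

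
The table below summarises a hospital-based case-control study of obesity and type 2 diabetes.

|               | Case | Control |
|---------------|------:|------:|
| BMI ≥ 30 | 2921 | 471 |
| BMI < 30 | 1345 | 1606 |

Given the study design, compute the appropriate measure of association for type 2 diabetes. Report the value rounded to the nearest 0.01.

7.41

Cells: a = 2921, b = 471, c = 1345, d = 1606.
This is a hospital-based case-control study: participants were sampled on outcome status, so risks in the source population cannot be estimated directly — relative risk is not valid here. The odds ratio is the appropriate measure.
OR = (a·d)/(b·c) = (2921 × 1606) / (471 × 1345) = 4691126 / 633495 = 7.40515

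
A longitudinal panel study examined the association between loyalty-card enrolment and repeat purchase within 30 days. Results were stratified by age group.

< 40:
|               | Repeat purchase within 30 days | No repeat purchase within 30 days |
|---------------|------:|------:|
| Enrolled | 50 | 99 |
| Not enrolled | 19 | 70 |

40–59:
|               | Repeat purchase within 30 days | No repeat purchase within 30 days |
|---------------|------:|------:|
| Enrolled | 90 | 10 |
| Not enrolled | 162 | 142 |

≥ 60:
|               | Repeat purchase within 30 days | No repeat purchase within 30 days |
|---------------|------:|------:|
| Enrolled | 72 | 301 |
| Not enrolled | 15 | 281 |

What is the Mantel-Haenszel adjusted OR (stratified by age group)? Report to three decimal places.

4.104

OR_MH = Σ(aᵢdᵢ/nᵢ) / Σ(bᵢcᵢ/nᵢ), where nᵢ is the stratum total.
Stratum 1 (< 40): n = 238; a·d/n = 50·70/238 = 14.7059; b·c/n = 99·19/238 = 7.9034
Stratum 2 (40–59): n = 404; a·d/n = 90·142/404 = 31.6337; b·c/n = 10·162/404 = 4.0099
Stratum 3 (≥ 60): n = 669; a·d/n = 72·281/669 = 30.2422; b·c/n = 301·15/669 = 6.7489
OR_MH = (14.7059 + 31.6337 + 30.2422) / (7.9034 + 4.0099 + 6.7489) = 76.5817 / 18.6621 = 4.10359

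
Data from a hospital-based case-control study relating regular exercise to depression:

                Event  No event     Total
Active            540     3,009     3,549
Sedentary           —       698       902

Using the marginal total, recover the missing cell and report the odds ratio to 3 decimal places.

The missing cell is in the unexposed row: 902 − 698 = 204.
So a = 540, b = 3009, c = 204, d = 698.
OR = (a·d)/(b·c) = (540 × 698) / (3009 × 204) = 376920 / 613836 = 0.61404

0.614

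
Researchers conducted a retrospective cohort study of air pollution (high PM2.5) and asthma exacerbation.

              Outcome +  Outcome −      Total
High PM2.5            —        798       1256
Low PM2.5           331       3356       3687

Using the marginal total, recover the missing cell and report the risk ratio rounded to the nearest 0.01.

The missing cell is in the exposed row: 1256 − 798 = 458.
So a = 458, b = 798, c = 331, d = 3356.
RR = [a/(a+b)] / [c/(c+d)] = (458/1256) / (331/3687) = 0.36465/0.08977 = 4.06182

4.06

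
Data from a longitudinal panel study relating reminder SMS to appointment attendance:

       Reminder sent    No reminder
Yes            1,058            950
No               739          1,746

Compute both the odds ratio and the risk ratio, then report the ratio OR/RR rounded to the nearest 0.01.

Reading the table with exposure as columns: a = 1058 (Reminder sent, case), b = 739 (Reminder sent, non-case), c = 950 (No reminder, case), d = 1746.
OR = (1058·1746)/(739·950) = 1847268/702050 = 2.63125
Risk in exposed = 1058/1797 = 0.58876; risk in unexposed = 950/2696 = 0.35237; RR = 1.67084
OR/RR = 2.63125 / 1.67084 = 1.57481
The outcome is not rare, so the OR lies further from 1 than the RR.

1.57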